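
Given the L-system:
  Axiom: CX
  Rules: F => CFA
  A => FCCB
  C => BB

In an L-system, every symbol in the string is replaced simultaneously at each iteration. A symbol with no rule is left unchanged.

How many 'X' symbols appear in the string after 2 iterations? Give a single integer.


Answer: 1

Derivation:
Step 0: CX  (1 'X')
Step 1: BBX  (1 'X')
Step 2: BBX  (1 'X')


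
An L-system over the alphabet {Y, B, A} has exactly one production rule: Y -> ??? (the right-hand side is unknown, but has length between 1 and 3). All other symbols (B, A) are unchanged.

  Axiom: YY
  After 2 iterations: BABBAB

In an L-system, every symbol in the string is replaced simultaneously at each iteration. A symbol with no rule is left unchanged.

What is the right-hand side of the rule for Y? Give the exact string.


Trying Y -> BAB:
  Step 0: YY
  Step 1: BABBAB
  Step 2: BABBAB
Matches the given result.

Answer: BAB


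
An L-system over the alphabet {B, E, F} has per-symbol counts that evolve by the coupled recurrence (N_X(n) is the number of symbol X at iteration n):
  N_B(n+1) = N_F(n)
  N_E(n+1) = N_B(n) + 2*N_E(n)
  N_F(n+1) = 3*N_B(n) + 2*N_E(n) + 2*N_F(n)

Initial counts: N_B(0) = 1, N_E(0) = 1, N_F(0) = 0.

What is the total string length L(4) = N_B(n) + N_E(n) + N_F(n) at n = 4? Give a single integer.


Step 0: N_B=1, N_E=1, N_F=0, L=2
Step 1: N_B=0, N_E=3, N_F=5, L=8
Step 2: N_B=5, N_E=6, N_F=16, L=27
Step 3: N_B=16, N_E=17, N_F=59, L=92
Step 4: N_B=59, N_E=50, N_F=200, L=309

Answer: 309


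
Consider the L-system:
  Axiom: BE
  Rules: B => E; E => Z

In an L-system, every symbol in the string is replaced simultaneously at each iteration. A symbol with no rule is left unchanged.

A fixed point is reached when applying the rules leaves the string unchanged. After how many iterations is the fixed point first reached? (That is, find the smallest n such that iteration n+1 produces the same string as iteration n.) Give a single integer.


Step 0: BE
Step 1: EZ
Step 2: ZZ
Step 3: ZZ  (unchanged — fixed point at step 2)

Answer: 2


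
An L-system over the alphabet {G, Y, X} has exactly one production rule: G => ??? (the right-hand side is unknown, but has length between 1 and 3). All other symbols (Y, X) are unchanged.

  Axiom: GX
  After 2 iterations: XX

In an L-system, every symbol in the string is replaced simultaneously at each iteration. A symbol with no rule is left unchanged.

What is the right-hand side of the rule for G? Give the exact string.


Trying G => X:
  Step 0: GX
  Step 1: XX
  Step 2: XX
Matches the given result.

Answer: X


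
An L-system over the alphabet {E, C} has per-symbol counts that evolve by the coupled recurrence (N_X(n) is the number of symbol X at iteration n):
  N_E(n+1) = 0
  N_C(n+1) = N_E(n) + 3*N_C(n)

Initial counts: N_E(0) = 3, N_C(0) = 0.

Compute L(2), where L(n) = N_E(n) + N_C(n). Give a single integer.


Answer: 9

Derivation:
Step 0: N_E=3, N_C=0, L=3
Step 1: N_E=0, N_C=3, L=3
Step 2: N_E=0, N_C=9, L=9


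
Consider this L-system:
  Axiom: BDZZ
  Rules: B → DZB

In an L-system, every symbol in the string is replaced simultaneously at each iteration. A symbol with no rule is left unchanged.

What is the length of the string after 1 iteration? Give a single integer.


Step 0: length = 4
Step 1: length = 6

Answer: 6


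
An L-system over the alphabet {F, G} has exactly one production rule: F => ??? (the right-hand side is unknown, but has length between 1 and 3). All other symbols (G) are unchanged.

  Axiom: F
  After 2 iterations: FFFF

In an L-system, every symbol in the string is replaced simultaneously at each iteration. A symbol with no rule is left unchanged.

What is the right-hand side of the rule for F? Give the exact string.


Trying F => FF:
  Step 0: F
  Step 1: FF
  Step 2: FFFF
Matches the given result.

Answer: FF


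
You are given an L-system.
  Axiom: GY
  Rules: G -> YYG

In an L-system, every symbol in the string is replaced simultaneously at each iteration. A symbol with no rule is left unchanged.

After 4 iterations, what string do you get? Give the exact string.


Step 0: GY
Step 1: YYGY
Step 2: YYYYGY
Step 3: YYYYYYGY
Step 4: YYYYYYYYGY

Answer: YYYYYYYYGY


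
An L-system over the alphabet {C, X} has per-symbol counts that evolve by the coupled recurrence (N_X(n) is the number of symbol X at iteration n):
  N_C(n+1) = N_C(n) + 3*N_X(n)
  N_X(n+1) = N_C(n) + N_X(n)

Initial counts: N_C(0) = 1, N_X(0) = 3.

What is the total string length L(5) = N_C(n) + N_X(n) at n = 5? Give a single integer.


Answer: 744

Derivation:
Step 0: N_C=1, N_X=3, L=4
Step 1: N_C=10, N_X=4, L=14
Step 2: N_C=22, N_X=14, L=36
Step 3: N_C=64, N_X=36, L=100
Step 4: N_C=172, N_X=100, L=272
Step 5: N_C=472, N_X=272, L=744


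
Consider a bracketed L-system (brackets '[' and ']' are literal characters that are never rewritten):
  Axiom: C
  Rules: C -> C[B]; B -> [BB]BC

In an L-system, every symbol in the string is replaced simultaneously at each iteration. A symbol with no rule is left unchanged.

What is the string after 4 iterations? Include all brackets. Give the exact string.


Step 0: C
Step 1: C[B]
Step 2: C[B][[BB]BC]
Step 3: C[B][[BB]BC][[[BB]BC[BB]BC][BB]BCC[B]]
Step 4: C[B][[BB]BC][[[BB]BC[BB]BC][BB]BCC[B]][[[[BB]BC[BB]BC][BB]BCC[B][[BB]BC[BB]BC][BB]BCC[B]][[BB]BC[BB]BC][BB]BCC[B]C[B][[BB]BC]]

Answer: C[B][[BB]BC][[[BB]BC[BB]BC][BB]BCC[B]][[[[BB]BC[BB]BC][BB]BCC[B][[BB]BC[BB]BC][BB]BCC[B]][[BB]BC[BB]BC][BB]BCC[B]C[B][[BB]BC]]


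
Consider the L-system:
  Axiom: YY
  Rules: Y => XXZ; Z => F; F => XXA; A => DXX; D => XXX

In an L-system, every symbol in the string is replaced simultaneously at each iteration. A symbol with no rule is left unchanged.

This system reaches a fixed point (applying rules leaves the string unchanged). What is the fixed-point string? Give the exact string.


Step 0: YY
Step 1: XXZXXZ
Step 2: XXFXXF
Step 3: XXXXAXXXXA
Step 4: XXXXDXXXXXXDXX
Step 5: XXXXXXXXXXXXXXXXXX
Step 6: XXXXXXXXXXXXXXXXXX  (unchanged — fixed point at step 5)

Answer: XXXXXXXXXXXXXXXXXX


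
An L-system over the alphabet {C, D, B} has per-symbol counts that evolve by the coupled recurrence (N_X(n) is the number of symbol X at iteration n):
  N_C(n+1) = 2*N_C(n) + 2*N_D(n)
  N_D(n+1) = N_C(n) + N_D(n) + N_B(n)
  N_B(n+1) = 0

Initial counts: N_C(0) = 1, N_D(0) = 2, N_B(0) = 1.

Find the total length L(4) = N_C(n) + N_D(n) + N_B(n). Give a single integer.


Answer: 270

Derivation:
Step 0: N_C=1, N_D=2, N_B=1, L=4
Step 1: N_C=6, N_D=4, N_B=0, L=10
Step 2: N_C=20, N_D=10, N_B=0, L=30
Step 3: N_C=60, N_D=30, N_B=0, L=90
Step 4: N_C=180, N_D=90, N_B=0, L=270


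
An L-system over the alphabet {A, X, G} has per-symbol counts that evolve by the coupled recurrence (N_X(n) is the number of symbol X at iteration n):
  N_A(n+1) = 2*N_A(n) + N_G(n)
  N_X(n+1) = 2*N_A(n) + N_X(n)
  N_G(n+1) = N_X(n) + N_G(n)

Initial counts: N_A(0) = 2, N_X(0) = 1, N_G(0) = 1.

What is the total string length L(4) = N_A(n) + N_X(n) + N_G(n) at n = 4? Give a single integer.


Answer: 246

Derivation:
Step 0: N_A=2, N_X=1, N_G=1, L=4
Step 1: N_A=5, N_X=5, N_G=2, L=12
Step 2: N_A=12, N_X=15, N_G=7, L=34
Step 3: N_A=31, N_X=39, N_G=22, L=92
Step 4: N_A=84, N_X=101, N_G=61, L=246


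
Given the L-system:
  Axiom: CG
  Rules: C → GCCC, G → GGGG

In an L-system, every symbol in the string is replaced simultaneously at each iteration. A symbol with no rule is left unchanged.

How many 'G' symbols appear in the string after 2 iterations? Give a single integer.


Step 0: CG  (1 'G')
Step 1: GCCCGGGG  (5 'G')
Step 2: GGGGGCCCGCCCGCCCGGGGGGGGGGGGGGGG  (23 'G')

Answer: 23


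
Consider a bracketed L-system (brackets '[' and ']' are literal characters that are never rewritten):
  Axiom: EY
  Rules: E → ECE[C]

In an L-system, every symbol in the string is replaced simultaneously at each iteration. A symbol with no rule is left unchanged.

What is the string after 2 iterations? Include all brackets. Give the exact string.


Answer: ECE[C]CECE[C][C]Y

Derivation:
Step 0: EY
Step 1: ECE[C]Y
Step 2: ECE[C]CECE[C][C]Y


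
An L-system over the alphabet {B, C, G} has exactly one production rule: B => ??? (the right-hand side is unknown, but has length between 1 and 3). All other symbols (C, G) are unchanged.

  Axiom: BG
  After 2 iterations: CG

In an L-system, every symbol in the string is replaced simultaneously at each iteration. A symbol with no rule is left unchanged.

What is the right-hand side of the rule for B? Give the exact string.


Trying B => C:
  Step 0: BG
  Step 1: CG
  Step 2: CG
Matches the given result.

Answer: C


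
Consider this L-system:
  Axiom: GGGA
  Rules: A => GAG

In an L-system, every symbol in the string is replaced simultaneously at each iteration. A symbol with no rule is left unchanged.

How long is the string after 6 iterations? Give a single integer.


Answer: 16

Derivation:
Step 0: length = 4
Step 1: length = 6
Step 2: length = 8
Step 3: length = 10
Step 4: length = 12
Step 5: length = 14
Step 6: length = 16


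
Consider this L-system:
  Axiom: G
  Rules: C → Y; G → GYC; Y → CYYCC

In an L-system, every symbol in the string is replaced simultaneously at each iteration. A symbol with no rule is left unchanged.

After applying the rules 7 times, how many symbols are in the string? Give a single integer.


Step 0: length = 1
Step 1: length = 3
Step 2: length = 9
Step 3: length = 27
Step 4: length = 81
Step 5: length = 243
Step 6: length = 729
Step 7: length = 2187

Answer: 2187


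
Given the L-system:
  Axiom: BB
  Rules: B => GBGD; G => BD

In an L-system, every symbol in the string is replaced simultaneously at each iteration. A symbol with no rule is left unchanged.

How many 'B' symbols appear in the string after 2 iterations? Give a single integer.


Answer: 6

Derivation:
Step 0: BB  (2 'B')
Step 1: GBGDGBGD  (2 'B')
Step 2: BDGBGDBDDBDGBGDBDD  (6 'B')


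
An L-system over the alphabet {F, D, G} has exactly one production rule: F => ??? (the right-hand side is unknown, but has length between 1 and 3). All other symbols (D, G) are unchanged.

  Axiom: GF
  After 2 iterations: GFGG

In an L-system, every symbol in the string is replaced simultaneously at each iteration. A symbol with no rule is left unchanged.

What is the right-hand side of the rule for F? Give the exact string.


Trying F => FG:
  Step 0: GF
  Step 1: GFG
  Step 2: GFGG
Matches the given result.

Answer: FG


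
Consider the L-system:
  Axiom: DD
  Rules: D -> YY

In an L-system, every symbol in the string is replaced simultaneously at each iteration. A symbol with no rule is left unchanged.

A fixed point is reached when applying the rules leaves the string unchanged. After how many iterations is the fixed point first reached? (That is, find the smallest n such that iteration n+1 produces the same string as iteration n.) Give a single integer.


Answer: 1

Derivation:
Step 0: DD
Step 1: YYYY
Step 2: YYYY  (unchanged — fixed point at step 1)


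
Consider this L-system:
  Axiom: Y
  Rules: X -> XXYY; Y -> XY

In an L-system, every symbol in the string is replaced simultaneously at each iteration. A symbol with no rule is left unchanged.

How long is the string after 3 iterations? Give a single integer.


Step 0: length = 1
Step 1: length = 2
Step 2: length = 6
Step 3: length = 18

Answer: 18


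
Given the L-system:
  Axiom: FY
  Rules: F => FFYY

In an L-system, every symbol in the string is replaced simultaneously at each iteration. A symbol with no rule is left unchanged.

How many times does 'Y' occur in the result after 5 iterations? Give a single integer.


Answer: 63

Derivation:
Step 0: FY  (1 'Y')
Step 1: FFYYY  (3 'Y')
Step 2: FFYYFFYYYYY  (7 'Y')
Step 3: FFYYFFYYYYFFYYFFYYYYYYY  (15 'Y')
Step 4: FFYYFFYYYYFFYYFFYYYYYYFFYYFFYYYYFFYYFFYYYYYYYYY  (31 'Y')
Step 5: FFYYFFYYYYFFYYFFYYYYYYFFYYFFYYYYFFYYFFYYYYYYYYFFYYFFYYYYFFYYFFYYYYYYFFYYFFYYYYFFYYFFYYYYYYYYYYY  (63 'Y')


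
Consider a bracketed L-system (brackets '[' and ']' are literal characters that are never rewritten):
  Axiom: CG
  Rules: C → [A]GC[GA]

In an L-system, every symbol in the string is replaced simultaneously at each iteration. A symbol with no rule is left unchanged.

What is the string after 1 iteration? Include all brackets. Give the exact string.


Step 0: CG
Step 1: [A]GC[GA]G

Answer: [A]GC[GA]G


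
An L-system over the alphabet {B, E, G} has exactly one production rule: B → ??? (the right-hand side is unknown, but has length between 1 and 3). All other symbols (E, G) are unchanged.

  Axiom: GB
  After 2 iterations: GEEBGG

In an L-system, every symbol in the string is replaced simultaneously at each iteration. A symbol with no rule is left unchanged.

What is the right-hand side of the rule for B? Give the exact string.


Answer: EBG

Derivation:
Trying B → EBG:
  Step 0: GB
  Step 1: GEBG
  Step 2: GEEBGG
Matches the given result.


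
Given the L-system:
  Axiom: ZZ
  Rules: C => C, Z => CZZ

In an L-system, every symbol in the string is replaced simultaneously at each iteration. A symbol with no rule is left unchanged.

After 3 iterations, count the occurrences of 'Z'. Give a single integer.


Step 0: ZZ  (2 'Z')
Step 1: CZZCZZ  (4 'Z')
Step 2: CCZZCZZCCZZCZZ  (8 'Z')
Step 3: CCCZZCZZCCZZCZZCCCZZCZZCCZZCZZ  (16 'Z')

Answer: 16


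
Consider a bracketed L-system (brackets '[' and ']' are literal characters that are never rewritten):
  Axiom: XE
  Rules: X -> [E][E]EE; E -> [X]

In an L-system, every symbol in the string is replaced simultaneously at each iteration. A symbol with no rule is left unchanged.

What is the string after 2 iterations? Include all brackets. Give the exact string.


Step 0: XE
Step 1: [E][E]EE[X]
Step 2: [[X]][[X]][X][X][[E][E]EE]

Answer: [[X]][[X]][X][X][[E][E]EE]


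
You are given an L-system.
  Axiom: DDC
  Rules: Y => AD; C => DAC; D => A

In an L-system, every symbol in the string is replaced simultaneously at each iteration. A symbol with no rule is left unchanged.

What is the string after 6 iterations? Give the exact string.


Answer: AAAAAAAAAAAADAC

Derivation:
Step 0: DDC
Step 1: AADAC
Step 2: AAAADAC
Step 3: AAAAAADAC
Step 4: AAAAAAAADAC
Step 5: AAAAAAAAAADAC
Step 6: AAAAAAAAAAAADAC


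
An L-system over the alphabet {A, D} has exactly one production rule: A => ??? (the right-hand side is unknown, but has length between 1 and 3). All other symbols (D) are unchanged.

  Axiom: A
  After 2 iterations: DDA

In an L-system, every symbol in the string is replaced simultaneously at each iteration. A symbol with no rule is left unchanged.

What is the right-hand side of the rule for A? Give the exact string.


Answer: DA

Derivation:
Trying A => DA:
  Step 0: A
  Step 1: DA
  Step 2: DDA
Matches the given result.


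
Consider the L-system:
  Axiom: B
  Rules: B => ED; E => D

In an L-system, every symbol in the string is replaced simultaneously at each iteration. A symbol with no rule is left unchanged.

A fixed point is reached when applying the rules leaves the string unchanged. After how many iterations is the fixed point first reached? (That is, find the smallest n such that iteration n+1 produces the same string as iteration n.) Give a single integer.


Answer: 2

Derivation:
Step 0: B
Step 1: ED
Step 2: DD
Step 3: DD  (unchanged — fixed point at step 2)


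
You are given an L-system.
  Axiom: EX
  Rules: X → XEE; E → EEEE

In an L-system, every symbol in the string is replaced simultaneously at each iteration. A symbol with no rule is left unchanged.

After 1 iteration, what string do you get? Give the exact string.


Answer: EEEEXEE

Derivation:
Step 0: EX
Step 1: EEEEXEE


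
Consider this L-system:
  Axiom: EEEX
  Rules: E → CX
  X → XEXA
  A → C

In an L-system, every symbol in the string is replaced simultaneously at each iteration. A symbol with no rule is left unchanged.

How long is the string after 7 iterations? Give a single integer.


Step 0: length = 4
Step 1: length = 10
Step 2: length = 26
Step 3: length = 64
Step 4: length = 156
Step 5: length = 378
Step 6: length = 914
Step 7: length = 2208

Answer: 2208


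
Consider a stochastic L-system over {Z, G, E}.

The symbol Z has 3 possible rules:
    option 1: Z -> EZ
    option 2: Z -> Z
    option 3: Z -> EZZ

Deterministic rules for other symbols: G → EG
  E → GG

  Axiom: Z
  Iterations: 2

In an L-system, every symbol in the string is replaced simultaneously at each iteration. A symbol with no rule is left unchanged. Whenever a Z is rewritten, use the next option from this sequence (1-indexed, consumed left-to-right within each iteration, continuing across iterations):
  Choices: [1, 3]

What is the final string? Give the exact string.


Answer: GGEZZ

Derivation:
Step 0: Z
Step 1: EZ  (used choices [1])
Step 2: GGEZZ  (used choices [3])


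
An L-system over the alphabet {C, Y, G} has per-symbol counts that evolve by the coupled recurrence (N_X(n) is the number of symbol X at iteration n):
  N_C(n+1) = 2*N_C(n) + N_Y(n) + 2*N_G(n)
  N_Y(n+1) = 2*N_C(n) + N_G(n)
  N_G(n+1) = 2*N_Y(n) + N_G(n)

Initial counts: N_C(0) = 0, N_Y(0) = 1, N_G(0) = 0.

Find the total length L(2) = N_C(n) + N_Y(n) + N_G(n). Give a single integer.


Step 0: N_C=0, N_Y=1, N_G=0, L=1
Step 1: N_C=1, N_Y=0, N_G=2, L=3
Step 2: N_C=6, N_Y=4, N_G=2, L=12

Answer: 12


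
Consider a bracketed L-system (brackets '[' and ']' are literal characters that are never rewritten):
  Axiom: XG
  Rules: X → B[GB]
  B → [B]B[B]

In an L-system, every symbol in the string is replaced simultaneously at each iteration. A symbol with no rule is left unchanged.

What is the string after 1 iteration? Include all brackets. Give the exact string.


Step 0: XG
Step 1: B[GB]G

Answer: B[GB]G


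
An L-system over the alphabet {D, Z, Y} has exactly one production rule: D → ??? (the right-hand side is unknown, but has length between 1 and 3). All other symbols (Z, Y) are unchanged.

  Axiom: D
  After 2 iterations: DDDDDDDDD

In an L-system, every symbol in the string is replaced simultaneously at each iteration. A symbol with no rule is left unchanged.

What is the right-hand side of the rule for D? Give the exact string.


Answer: DDD

Derivation:
Trying D → DDD:
  Step 0: D
  Step 1: DDD
  Step 2: DDDDDDDDD
Matches the given result.


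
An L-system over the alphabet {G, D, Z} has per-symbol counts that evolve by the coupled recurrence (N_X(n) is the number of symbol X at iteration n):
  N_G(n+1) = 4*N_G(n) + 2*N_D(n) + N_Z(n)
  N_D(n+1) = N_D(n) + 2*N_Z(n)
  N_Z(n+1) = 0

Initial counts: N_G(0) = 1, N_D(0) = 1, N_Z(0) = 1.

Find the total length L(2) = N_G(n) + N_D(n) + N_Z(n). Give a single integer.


Step 0: N_G=1, N_D=1, N_Z=1, L=3
Step 1: N_G=7, N_D=3, N_Z=0, L=10
Step 2: N_G=34, N_D=3, N_Z=0, L=37

Answer: 37


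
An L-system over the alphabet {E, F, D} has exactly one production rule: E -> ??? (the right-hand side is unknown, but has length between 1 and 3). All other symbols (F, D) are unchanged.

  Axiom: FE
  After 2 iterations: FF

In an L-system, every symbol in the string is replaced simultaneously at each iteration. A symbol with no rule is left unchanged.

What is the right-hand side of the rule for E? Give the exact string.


Answer: F

Derivation:
Trying E -> F:
  Step 0: FE
  Step 1: FF
  Step 2: FF
Matches the given result.


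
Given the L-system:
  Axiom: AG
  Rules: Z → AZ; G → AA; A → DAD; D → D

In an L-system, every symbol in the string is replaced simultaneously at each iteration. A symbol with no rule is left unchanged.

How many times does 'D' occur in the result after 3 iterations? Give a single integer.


Answer: 14

Derivation:
Step 0: AG  (0 'D')
Step 1: DADAA  (2 'D')
Step 2: DDADDDADDAD  (8 'D')
Step 3: DDDADDDDDADDDDADD  (14 'D')


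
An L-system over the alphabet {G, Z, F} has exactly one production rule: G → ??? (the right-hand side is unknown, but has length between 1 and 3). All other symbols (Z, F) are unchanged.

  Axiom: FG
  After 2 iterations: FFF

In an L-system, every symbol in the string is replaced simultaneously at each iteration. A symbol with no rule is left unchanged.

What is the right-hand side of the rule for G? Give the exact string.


Trying G → FF:
  Step 0: FG
  Step 1: FFF
  Step 2: FFF
Matches the given result.

Answer: FF


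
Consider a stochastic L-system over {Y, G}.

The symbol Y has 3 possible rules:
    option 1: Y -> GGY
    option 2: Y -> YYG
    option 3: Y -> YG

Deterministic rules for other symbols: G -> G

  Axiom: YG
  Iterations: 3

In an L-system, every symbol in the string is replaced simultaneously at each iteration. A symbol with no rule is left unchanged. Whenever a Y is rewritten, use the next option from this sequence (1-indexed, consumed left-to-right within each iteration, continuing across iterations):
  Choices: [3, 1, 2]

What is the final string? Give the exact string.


Step 0: YG
Step 1: YGG  (used choices [3])
Step 2: GGYGG  (used choices [1])
Step 3: GGYYGGG  (used choices [2])

Answer: GGYYGGG


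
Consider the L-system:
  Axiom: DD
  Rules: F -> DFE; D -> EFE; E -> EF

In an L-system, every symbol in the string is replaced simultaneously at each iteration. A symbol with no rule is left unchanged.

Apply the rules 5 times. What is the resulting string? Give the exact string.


Step 0: DD
Step 1: EFEEFE
Step 2: EFDFEEFEFDFEEF
Step 3: EFDFEEFEDFEEFEFDFEEFDFEEFEDFEEFEFDFE
Step 4: EFDFEEFEDFEEFEFDFEEFEFEDFEEFEFDFEEFDFEEFEDFEEFEFDFEEFEDFEEFEFDFEEFEFEDFEEFEFDFEEFDFEEFEDFEEF
Step 5: EFDFEEFEDFEEFEFDFEEFEFEDFEEFEFDFEEFDFEEFEDFEEFEFDFEEFDFEEFEFEDFEEFEFDFEEFDFEEFEDFEEFEFDFEEFEDFEEFEFDFEEFEFEDFEEFEFDFEEFDFEEFEDFEEFEFDFEEFEFEDFEEFEFDFEEFDFEEFEDFEEFEFDFEEFDFEEFEFEDFEEFEFDFEEFDFEEFEDFEEFEFDFEEFEDFEEFEFDFEEFEFEDFEEFEFDFE

Answer: EFDFEEFEDFEEFEFDFEEFEFEDFEEFEFDFEEFDFEEFEDFEEFEFDFEEFDFEEFEFEDFEEFEFDFEEFDFEEFEDFEEFEFDFEEFEDFEEFEFDFEEFEFEDFEEFEFDFEEFDFEEFEDFEEFEFDFEEFEFEDFEEFEFDFEEFDFEEFEDFEEFEFDFEEFDFEEFEFEDFEEFEFDFEEFDFEEFEDFEEFEFDFEEFEDFEEFEFDFEEFEFEDFEEFEFDFE


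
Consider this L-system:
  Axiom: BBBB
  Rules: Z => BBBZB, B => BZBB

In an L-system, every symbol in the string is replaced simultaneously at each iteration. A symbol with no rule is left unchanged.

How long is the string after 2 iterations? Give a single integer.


Answer: 68

Derivation:
Step 0: length = 4
Step 1: length = 16
Step 2: length = 68


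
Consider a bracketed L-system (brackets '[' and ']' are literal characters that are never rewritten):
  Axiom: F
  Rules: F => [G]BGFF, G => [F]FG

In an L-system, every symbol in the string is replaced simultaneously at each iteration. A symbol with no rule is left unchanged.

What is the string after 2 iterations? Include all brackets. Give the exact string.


Answer: [[F]FG]B[F]FG[G]BGFF[G]BGFF

Derivation:
Step 0: F
Step 1: [G]BGFF
Step 2: [[F]FG]B[F]FG[G]BGFF[G]BGFF


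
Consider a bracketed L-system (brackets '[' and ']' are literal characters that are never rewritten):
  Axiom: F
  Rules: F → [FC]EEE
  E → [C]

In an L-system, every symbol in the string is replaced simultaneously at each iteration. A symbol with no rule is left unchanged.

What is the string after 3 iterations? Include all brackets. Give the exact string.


Step 0: F
Step 1: [FC]EEE
Step 2: [[FC]EEEC][C][C][C]
Step 3: [[[FC]EEEC][C][C][C]C][C][C][C]

Answer: [[[FC]EEEC][C][C][C]C][C][C][C]


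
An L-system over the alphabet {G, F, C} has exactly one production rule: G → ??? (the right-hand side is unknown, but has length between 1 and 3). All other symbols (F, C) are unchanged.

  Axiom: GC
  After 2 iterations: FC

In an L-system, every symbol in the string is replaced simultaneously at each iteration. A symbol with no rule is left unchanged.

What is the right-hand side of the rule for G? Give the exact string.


Answer: F

Derivation:
Trying G → F:
  Step 0: GC
  Step 1: FC
  Step 2: FC
Matches the given result.


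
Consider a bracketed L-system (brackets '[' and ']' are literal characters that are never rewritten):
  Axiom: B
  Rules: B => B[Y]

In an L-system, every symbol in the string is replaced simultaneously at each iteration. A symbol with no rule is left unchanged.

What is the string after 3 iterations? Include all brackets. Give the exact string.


Step 0: B
Step 1: B[Y]
Step 2: B[Y][Y]
Step 3: B[Y][Y][Y]

Answer: B[Y][Y][Y]


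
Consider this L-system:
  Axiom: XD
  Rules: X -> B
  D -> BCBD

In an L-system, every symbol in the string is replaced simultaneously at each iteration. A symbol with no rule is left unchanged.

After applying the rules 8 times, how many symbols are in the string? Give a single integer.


Step 0: length = 2
Step 1: length = 5
Step 2: length = 8
Step 3: length = 11
Step 4: length = 14
Step 5: length = 17
Step 6: length = 20
Step 7: length = 23
Step 8: length = 26

Answer: 26


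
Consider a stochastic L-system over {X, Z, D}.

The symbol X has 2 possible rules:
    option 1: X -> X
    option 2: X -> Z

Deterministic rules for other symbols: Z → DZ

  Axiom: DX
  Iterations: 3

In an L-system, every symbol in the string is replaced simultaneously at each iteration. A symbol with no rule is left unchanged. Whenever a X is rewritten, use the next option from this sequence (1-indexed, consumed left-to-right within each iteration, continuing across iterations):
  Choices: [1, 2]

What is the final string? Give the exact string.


Step 0: DX
Step 1: DX  (used choices [1])
Step 2: DZ  (used choices [2])
Step 3: DDZ  (used choices [])

Answer: DDZ


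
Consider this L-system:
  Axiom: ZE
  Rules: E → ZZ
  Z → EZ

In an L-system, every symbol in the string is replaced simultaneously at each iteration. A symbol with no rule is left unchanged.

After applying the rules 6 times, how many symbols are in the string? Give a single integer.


Step 0: length = 2
Step 1: length = 4
Step 2: length = 8
Step 3: length = 16
Step 4: length = 32
Step 5: length = 64
Step 6: length = 128

Answer: 128


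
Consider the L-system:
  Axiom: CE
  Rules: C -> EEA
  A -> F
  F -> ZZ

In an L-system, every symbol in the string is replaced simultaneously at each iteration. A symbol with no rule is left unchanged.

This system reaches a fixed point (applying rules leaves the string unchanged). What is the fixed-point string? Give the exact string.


Answer: EEZZE

Derivation:
Step 0: CE
Step 1: EEAE
Step 2: EEFE
Step 3: EEZZE
Step 4: EEZZE  (unchanged — fixed point at step 3)


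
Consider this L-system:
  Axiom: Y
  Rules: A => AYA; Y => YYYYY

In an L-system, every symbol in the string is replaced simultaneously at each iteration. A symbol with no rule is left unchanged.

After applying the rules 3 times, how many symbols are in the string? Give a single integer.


Answer: 125

Derivation:
Step 0: length = 1
Step 1: length = 5
Step 2: length = 25
Step 3: length = 125


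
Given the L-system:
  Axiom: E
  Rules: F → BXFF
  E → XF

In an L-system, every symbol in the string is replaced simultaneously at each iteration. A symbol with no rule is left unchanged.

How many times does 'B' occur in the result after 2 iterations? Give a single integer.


Step 0: E  (0 'B')
Step 1: XF  (0 'B')
Step 2: XBXFF  (1 'B')

Answer: 1


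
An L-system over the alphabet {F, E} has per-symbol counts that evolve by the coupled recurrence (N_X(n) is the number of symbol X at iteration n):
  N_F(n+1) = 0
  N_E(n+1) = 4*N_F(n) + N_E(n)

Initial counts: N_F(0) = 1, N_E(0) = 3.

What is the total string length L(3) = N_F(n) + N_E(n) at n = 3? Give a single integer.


Step 0: N_F=1, N_E=3, L=4
Step 1: N_F=0, N_E=7, L=7
Step 2: N_F=0, N_E=7, L=7
Step 3: N_F=0, N_E=7, L=7

Answer: 7


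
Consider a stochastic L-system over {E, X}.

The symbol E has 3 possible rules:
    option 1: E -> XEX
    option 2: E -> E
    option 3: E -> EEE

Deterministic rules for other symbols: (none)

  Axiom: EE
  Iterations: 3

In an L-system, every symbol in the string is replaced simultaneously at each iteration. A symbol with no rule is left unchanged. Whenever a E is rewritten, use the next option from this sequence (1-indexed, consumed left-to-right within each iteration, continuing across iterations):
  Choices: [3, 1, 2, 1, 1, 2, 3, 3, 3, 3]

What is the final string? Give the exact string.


Answer: EEEXEEEXXEEEXXEEEX

Derivation:
Step 0: EE
Step 1: EEEXEX  (used choices [3, 1])
Step 2: EXEXXEXXEX  (used choices [2, 1, 1, 2])
Step 3: EEEXEEEXXEEEXXEEEX  (used choices [3, 3, 3, 3])


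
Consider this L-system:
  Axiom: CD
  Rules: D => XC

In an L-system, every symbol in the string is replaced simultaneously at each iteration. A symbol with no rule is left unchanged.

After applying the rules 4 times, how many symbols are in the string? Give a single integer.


Step 0: length = 2
Step 1: length = 3
Step 2: length = 3
Step 3: length = 3
Step 4: length = 3

Answer: 3


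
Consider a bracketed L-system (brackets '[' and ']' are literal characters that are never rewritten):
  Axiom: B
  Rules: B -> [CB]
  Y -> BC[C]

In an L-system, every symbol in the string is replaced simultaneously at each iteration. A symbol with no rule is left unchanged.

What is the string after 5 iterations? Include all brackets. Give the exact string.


Step 0: B
Step 1: [CB]
Step 2: [C[CB]]
Step 3: [C[C[CB]]]
Step 4: [C[C[C[CB]]]]
Step 5: [C[C[C[C[CB]]]]]

Answer: [C[C[C[C[CB]]]]]


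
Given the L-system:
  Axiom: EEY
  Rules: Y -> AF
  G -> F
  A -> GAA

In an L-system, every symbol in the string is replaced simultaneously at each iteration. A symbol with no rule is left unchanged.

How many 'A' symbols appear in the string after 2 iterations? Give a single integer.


Answer: 2

Derivation:
Step 0: EEY  (0 'A')
Step 1: EEAF  (1 'A')
Step 2: EEGAAF  (2 'A')


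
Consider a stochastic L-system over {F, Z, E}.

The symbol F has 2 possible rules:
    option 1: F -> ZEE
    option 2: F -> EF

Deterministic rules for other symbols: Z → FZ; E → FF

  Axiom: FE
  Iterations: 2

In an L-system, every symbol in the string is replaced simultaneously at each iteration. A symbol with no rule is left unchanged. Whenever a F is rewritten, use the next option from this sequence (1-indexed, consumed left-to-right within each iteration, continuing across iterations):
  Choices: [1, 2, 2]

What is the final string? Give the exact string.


Answer: FZFFFFEFEF

Derivation:
Step 0: FE
Step 1: ZEEFF  (used choices [1])
Step 2: FZFFFFEFEF  (used choices [2, 2])


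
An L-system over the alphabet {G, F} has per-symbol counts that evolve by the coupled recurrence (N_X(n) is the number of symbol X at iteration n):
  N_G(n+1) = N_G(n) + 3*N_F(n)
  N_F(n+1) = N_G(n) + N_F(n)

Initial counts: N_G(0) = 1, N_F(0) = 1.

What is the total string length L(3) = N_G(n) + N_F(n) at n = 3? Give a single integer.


Answer: 44

Derivation:
Step 0: N_G=1, N_F=1, L=2
Step 1: N_G=4, N_F=2, L=6
Step 2: N_G=10, N_F=6, L=16
Step 3: N_G=28, N_F=16, L=44


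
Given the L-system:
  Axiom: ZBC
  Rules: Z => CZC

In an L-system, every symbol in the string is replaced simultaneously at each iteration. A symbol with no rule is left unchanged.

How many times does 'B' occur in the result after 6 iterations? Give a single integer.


Step 0: ZBC  (1 'B')
Step 1: CZCBC  (1 'B')
Step 2: CCZCCBC  (1 'B')
Step 3: CCCZCCCBC  (1 'B')
Step 4: CCCCZCCCCBC  (1 'B')
Step 5: CCCCCZCCCCCBC  (1 'B')
Step 6: CCCCCCZCCCCCCBC  (1 'B')

Answer: 1


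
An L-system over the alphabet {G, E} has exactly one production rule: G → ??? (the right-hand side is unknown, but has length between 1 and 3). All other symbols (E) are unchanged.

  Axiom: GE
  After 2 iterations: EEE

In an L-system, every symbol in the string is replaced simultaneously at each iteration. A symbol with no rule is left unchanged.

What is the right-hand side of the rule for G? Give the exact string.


Trying G → EE:
  Step 0: GE
  Step 1: EEE
  Step 2: EEE
Matches the given result.

Answer: EE


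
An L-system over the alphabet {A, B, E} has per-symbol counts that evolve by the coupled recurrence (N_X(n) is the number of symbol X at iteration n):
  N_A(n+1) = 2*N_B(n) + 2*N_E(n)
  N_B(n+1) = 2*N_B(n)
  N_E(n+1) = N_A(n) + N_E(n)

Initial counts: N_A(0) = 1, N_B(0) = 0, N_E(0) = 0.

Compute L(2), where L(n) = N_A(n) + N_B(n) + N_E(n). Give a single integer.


Answer: 3

Derivation:
Step 0: N_A=1, N_B=0, N_E=0, L=1
Step 1: N_A=0, N_B=0, N_E=1, L=1
Step 2: N_A=2, N_B=0, N_E=1, L=3


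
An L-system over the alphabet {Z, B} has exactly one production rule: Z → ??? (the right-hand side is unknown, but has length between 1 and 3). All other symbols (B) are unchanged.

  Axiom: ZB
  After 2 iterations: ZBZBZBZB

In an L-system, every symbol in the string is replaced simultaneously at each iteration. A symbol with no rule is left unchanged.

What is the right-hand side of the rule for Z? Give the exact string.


Trying Z → ZBZ:
  Step 0: ZB
  Step 1: ZBZB
  Step 2: ZBZBZBZB
Matches the given result.

Answer: ZBZ


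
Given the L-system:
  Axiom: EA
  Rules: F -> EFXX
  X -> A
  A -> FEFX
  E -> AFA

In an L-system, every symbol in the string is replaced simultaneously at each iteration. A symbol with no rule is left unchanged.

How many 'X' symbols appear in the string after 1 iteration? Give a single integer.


Answer: 1

Derivation:
Step 0: EA  (0 'X')
Step 1: AFAFEFX  (1 'X')


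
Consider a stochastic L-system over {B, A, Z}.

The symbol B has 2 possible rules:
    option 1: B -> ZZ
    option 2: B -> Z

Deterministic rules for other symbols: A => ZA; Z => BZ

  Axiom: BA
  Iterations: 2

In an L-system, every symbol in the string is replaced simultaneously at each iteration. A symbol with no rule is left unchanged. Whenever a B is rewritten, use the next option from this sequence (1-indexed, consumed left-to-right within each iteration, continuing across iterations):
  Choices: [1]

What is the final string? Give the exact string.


Step 0: BA
Step 1: ZZZA  (used choices [1])
Step 2: BZBZBZZA  (used choices [])

Answer: BZBZBZZA


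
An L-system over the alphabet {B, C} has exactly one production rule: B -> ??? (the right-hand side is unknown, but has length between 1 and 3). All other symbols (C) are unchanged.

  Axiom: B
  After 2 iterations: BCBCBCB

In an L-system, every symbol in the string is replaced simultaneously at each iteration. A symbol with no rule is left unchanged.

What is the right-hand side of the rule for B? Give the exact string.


Answer: BCB

Derivation:
Trying B -> BCB:
  Step 0: B
  Step 1: BCB
  Step 2: BCBCBCB
Matches the given result.


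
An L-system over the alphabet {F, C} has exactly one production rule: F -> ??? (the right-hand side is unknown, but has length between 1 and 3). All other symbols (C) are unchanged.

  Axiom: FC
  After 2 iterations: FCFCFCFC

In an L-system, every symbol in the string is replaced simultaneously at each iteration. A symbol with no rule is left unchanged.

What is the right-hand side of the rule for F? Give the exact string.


Answer: FCF

Derivation:
Trying F -> FCF:
  Step 0: FC
  Step 1: FCFC
  Step 2: FCFCFCFC
Matches the given result.


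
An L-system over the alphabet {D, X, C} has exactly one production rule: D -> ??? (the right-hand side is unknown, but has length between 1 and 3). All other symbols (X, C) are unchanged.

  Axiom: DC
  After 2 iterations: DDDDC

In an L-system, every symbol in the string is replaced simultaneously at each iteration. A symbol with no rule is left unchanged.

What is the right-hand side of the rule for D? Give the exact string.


Trying D -> DD:
  Step 0: DC
  Step 1: DDC
  Step 2: DDDDC
Matches the given result.

Answer: DD


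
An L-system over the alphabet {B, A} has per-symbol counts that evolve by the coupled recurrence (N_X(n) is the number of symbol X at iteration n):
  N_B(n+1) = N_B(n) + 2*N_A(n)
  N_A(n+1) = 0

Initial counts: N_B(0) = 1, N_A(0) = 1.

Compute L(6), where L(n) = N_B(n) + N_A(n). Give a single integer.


Answer: 3

Derivation:
Step 0: N_B=1, N_A=1, L=2
Step 1: N_B=3, N_A=0, L=3
Step 2: N_B=3, N_A=0, L=3
Step 3: N_B=3, N_A=0, L=3
Step 4: N_B=3, N_A=0, L=3
Step 5: N_B=3, N_A=0, L=3
Step 6: N_B=3, N_A=0, L=3


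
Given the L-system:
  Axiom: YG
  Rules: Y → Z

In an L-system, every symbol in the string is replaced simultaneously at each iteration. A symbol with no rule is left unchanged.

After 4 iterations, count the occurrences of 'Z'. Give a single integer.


Answer: 1

Derivation:
Step 0: YG  (0 'Z')
Step 1: ZG  (1 'Z')
Step 2: ZG  (1 'Z')
Step 3: ZG  (1 'Z')
Step 4: ZG  (1 'Z')


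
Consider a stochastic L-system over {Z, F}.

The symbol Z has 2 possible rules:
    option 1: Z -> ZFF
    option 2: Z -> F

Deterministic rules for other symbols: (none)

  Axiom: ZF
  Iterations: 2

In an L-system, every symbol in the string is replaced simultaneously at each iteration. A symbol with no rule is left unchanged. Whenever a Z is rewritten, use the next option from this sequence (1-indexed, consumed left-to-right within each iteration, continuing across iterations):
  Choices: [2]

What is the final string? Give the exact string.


Step 0: ZF
Step 1: FF  (used choices [2])
Step 2: FF  (used choices [])

Answer: FF


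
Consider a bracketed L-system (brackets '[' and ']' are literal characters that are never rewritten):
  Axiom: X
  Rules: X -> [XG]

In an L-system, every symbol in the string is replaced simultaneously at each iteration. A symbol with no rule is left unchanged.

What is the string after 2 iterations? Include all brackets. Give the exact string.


Step 0: X
Step 1: [XG]
Step 2: [[XG]G]

Answer: [[XG]G]


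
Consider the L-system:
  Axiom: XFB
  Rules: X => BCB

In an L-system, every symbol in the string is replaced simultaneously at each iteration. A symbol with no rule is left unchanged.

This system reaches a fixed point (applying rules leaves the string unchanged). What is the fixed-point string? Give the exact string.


Step 0: XFB
Step 1: BCBFB
Step 2: BCBFB  (unchanged — fixed point at step 1)

Answer: BCBFB


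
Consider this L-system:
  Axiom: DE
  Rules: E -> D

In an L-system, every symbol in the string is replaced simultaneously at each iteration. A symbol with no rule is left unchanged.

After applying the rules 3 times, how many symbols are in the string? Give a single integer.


Step 0: length = 2
Step 1: length = 2
Step 2: length = 2
Step 3: length = 2

Answer: 2


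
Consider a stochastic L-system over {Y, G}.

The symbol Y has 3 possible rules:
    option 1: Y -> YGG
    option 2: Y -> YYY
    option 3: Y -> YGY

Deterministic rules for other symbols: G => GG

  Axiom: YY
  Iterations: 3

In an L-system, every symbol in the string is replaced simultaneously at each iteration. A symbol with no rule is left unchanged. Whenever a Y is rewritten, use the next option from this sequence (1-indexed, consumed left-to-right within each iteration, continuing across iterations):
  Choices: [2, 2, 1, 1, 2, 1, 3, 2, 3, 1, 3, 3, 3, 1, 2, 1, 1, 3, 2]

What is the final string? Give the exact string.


Step 0: YY
Step 1: YYYYYY  (used choices [2, 2])
Step 2: YGGYGGYYYYGGYGYYYY  (used choices [1, 1, 2, 1, 3, 2])
Step 3: YGYGGGGYGGGGGGYGYYGYYGYYGGGGGGYYYGGYGGYGGYGYYYY  (used choices [3, 1, 3, 3, 3, 1, 2, 1, 1, 3, 2])

Answer: YGYGGGGYGGGGGGYGYYGYYGYYGGGGGGYYYGGYGGYGGYGYYYY


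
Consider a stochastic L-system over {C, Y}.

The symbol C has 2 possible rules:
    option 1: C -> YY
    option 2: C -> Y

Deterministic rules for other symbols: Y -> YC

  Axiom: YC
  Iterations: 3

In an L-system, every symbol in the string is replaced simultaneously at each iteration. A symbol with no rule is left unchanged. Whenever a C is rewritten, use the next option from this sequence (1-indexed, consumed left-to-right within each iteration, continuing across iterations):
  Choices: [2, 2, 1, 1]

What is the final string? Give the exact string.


Answer: YCYYYCYCYY

Derivation:
Step 0: YC
Step 1: YCY  (used choices [2])
Step 2: YCYYC  (used choices [2])
Step 3: YCYYYCYCYY  (used choices [1, 1])


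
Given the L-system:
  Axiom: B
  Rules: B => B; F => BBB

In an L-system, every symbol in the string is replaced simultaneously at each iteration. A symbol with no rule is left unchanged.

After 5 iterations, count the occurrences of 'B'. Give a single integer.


Answer: 1

Derivation:
Step 0: B  (1 'B')
Step 1: B  (1 'B')
Step 2: B  (1 'B')
Step 3: B  (1 'B')
Step 4: B  (1 'B')
Step 5: B  (1 'B')
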